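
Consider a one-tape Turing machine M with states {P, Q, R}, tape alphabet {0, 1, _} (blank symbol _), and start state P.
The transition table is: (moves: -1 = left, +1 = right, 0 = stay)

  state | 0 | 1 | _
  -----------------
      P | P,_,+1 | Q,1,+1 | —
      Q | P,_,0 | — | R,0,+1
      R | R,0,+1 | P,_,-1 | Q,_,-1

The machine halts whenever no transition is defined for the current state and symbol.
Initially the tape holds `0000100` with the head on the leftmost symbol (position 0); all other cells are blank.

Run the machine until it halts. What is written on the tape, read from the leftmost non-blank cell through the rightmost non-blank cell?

P | [0]000100   read 0 → write _, move +1, go to P
P | _[0]00100   read 0 → write _, move +1, go to P
P | __[0]0100   read 0 → write _, move +1, go to P
P | ___[0]100   read 0 → write _, move +1, go to P
P | ____[1]00   read 1 → write 1, move +1, go to Q
Q | ____1[0]0   read 0 → write _, move 0, go to P
P | ____1[_]0
The non-blank tape span at halt is 1_0.

1_0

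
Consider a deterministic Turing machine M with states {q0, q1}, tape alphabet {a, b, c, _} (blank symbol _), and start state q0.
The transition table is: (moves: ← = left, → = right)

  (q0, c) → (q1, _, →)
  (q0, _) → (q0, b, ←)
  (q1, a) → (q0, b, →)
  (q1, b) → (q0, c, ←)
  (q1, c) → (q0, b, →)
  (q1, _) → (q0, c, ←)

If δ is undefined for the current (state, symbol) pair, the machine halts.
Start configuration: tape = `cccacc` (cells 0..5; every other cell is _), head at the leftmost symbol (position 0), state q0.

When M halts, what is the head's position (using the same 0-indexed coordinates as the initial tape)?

q0 | [c]ccacc_   read c → write _, move →, go to q1
q1 | _[c]cacc_   read c → write b, move →, go to q0
q0 | _b[c]acc_   read c → write _, move →, go to q1
q1 | _b_[a]cc_   read a → write b, move →, go to q0
q0 | _b_b[c]c_   read c → write _, move →, go to q1
q1 | _b_b_[c]_   read c → write b, move →, go to q0
q0 | _b_b_b[_]   read _ → write b, move ←, go to q0
q0 | _b_b_[b]b
At halt the head is at cell 5.

5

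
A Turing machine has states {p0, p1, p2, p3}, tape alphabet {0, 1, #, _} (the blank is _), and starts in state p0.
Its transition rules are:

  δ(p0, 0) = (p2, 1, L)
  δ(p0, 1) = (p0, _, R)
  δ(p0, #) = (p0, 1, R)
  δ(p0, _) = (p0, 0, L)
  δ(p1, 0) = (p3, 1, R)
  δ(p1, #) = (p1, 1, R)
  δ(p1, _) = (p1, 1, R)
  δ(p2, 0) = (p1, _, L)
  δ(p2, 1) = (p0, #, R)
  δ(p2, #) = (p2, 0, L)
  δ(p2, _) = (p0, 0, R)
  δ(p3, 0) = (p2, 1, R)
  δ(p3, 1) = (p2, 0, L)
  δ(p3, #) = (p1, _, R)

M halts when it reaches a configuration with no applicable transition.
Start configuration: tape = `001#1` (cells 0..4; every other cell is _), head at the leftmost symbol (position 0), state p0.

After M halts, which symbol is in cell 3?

p0 | _[0]01#1__   read 0 → write 1, move L, go to p2
p2 | [_]101#1__   read _ → write 0, move R, go to p0
p0 | 0[1]01#1__   read 1 → write _, move R, go to p0
p0 | 0_[0]1#1__   read 0 → write 1, move L, go to p2
p2 | 0[_]11#1__   read _ → write 0, move R, go to p0
p0 | 00[1]1#1__   read 1 → write _, move R, go to p0
p0 | 00_[1]#1__   read 1 → write _, move R, go to p0
p0 | 00__[#]1__   read # → write 1, move R, go to p0
p0 | 00__1[1]__   read 1 → write _, move R, go to p0
p0 | 00__1_[_]_   read _ → write 0, move L, go to p0
p0 | 00__1[_]0_   read _ → write 0, move L, go to p0
p0 | 00__[1]00_   read 1 → write _, move R, go to p0
p0 | 00___[0]0_   read 0 → write 1, move L, go to p2
p2 | 00__[_]10_   read _ → write 0, move R, go to p0
p0 | 00__0[1]0_   read 1 → write _, move R, go to p0
p0 | 00__0_[0]_   read 0 → write 1, move L, go to p2
p2 | 00__0[_]1_   read _ → write 0, move R, go to p0
p0 | 00__00[1]_   read 1 → write _, move R, go to p0
p0 | 00__00_[_]   read _ → write 0, move L, go to p0
p0 | 00__00[_]0   read _ → write 0, move L, go to p0
p0 | 00__0[0]00   read 0 → write 1, move L, go to p2
p2 | 00__[0]100   read 0 → write _, move L, go to p1
p1 | 00_[_]_100   read _ → write 1, move R, go to p1
p1 | 00_1[_]100   read _ → write 1, move R, go to p1
p1 | 00_11[1]00
Cell 3 holds 1 when M halts.

1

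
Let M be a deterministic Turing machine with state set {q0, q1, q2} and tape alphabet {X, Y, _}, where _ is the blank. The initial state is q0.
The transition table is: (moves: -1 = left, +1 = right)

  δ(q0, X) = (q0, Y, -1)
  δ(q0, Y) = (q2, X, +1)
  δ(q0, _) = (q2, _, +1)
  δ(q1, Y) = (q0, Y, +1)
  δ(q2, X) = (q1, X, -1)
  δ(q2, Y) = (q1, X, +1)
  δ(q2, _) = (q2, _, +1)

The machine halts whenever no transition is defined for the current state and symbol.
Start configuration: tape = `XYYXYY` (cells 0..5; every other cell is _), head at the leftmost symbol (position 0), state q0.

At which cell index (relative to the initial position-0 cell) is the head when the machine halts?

q0 | _[X]YYXYY   read X → write Y, move -1, go to q0
q0 | [_]YYYXYY   read _ → write _, move +1, go to q2
q2 | _[Y]YYXYY   read Y → write X, move +1, go to q1
q1 | _X[Y]YXYY   read Y → write Y, move +1, go to q0
q0 | _XY[Y]XYY   read Y → write X, move +1, go to q2
q2 | _XYX[X]YY   read X → write X, move -1, go to q1
q1 | _XY[X]XYY
At halt the head is at cell 2.

2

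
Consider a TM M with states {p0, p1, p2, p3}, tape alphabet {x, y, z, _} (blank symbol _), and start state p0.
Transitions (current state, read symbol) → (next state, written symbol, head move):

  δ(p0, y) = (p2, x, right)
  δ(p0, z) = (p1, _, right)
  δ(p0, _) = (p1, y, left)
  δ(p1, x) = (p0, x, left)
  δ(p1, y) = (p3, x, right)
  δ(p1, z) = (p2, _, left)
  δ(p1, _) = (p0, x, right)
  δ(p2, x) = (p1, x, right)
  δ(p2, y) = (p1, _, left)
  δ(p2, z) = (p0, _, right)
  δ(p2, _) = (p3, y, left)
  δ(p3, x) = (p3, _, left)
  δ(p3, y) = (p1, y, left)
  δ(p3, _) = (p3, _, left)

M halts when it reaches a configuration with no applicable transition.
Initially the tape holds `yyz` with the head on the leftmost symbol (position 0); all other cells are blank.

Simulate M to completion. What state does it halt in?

p0

state=p0 head=0 tape=__[y]yz__   (p0,y)→(p2,x,right)
state=p2 head=1 tape=__x[y]z__   (p2,y)→(p1,_,left)
state=p1 head=0 tape=__[x]_z__   (p1,x)→(p0,x,left)
state=p0 head=-1 tape=_[_]x_z__   (p0,_)→(p1,y,left)
state=p1 head=-2 tape=[_]yx_z__   (p1,_)→(p0,x,right)
state=p0 head=-1 tape=x[y]x_z__   (p0,y)→(p2,x,right)
state=p2 head=0 tape=xx[x]_z__   (p2,x)→(p1,x,right)
state=p1 head=1 tape=xxx[_]z__   (p1,_)→(p0,x,right)
state=p0 head=2 tape=xxxx[z]__   (p0,z)→(p1,_,right)
state=p1 head=3 tape=xxxx_[_]_   (p1,_)→(p0,x,right)
state=p0 head=4 tape=xxxx_x[_]   (p0,_)→(p1,y,left)
state=p1 head=3 tape=xxxx_[x]y   (p1,x)→(p0,x,left)
state=p0 head=2 tape=xxxx[_]xy   (p0,_)→(p1,y,left)
state=p1 head=1 tape=xxx[x]yxy   (p1,x)→(p0,x,left)
state=p0 head=0 tape=xx[x]xyxy
No transition is defined for (p0, x); M halts in state p0.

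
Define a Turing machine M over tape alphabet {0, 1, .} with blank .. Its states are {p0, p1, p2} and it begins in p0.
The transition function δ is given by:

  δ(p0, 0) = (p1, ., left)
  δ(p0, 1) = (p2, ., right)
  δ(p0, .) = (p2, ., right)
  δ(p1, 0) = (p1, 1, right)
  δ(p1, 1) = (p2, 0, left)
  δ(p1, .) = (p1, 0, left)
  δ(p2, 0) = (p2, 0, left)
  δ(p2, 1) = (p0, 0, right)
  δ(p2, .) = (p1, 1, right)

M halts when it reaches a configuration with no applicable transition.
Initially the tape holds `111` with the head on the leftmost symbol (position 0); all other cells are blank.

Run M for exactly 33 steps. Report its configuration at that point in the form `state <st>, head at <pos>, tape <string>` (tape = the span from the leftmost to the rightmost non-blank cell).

state=p0 head=0 tape=[1]11....   (p0,1)→(p2,.,right)
state=p2 head=1 tape=.[1]1....   (p2,1)→(p0,0,right)
state=p0 head=2 tape=.0[1]....   (p0,1)→(p2,.,right)
state=p2 head=3 tape=.0.[.]...   (p2,.)→(p1,1,right)
state=p1 head=4 tape=.0.1[.]..   (p1,.)→(p1,0,left)
state=p1 head=3 tape=.0.[1]0..   (p1,1)→(p2,0,left)
state=p2 head=2 tape=.0[.]00..   (p2,.)→(p1,1,right)
state=p1 head=3 tape=.01[0]0..   (p1,0)→(p1,1,right)
state=p1 head=4 tape=.011[0]..   (p1,0)→(p1,1,right)
state=p1 head=5 tape=.0111[.].   (p1,.)→(p1,0,left)
state=p1 head=4 tape=.011[1]0.   (p1,1)→(p2,0,left)
state=p2 head=3 tape=.01[1]00.   (p2,1)→(p0,0,right)
state=p0 head=4 tape=.010[0]0.   (p0,0)→(p1,.,left)
state=p1 head=3 tape=.01[0].0.   (p1,0)→(p1,1,right)
state=p1 head=4 tape=.011[.]0.   (p1,.)→(p1,0,left)
state=p1 head=3 tape=.01[1]00.   (p1,1)→(p2,0,left)
state=p2 head=2 tape=.0[1]000.   (p2,1)→(p0,0,right)
state=p0 head=3 tape=.00[0]00.   (p0,0)→(p1,.,left)
state=p1 head=2 tape=.0[0].00.   (p1,0)→(p1,1,right)
state=p1 head=3 tape=.01[.]00.   (p1,.)→(p1,0,left)
state=p1 head=2 tape=.0[1]000.   (p1,1)→(p2,0,left)
state=p2 head=1 tape=.[0]0000.   (p2,0)→(p2,0,left)
state=p2 head=0 tape=[.]00000.   (p2,.)→(p1,1,right)
state=p1 head=1 tape=1[0]0000.   (p1,0)→(p1,1,right)
state=p1 head=2 tape=11[0]000.   (p1,0)→(p1,1,right)
state=p1 head=3 tape=111[0]00.   (p1,0)→(p1,1,right)
state=p1 head=4 tape=1111[0]0.   (p1,0)→(p1,1,right)
state=p1 head=5 tape=11111[0].   (p1,0)→(p1,1,right)
state=p1 head=6 tape=111111[.]   (p1,.)→(p1,0,left)
state=p1 head=5 tape=11111[1]0   (p1,1)→(p2,0,left)
state=p2 head=4 tape=1111[1]00   (p2,1)→(p0,0,right)
state=p0 head=5 tape=11110[0]0   (p0,0)→(p1,.,left)
state=p1 head=4 tape=1111[0].0   (p1,0)→(p1,1,right)
state=p1 head=5 tape=11111[.]0
After 33 steps: state p1, head at 5, tape 11111.0.

state p1, head at 5, tape 11111.0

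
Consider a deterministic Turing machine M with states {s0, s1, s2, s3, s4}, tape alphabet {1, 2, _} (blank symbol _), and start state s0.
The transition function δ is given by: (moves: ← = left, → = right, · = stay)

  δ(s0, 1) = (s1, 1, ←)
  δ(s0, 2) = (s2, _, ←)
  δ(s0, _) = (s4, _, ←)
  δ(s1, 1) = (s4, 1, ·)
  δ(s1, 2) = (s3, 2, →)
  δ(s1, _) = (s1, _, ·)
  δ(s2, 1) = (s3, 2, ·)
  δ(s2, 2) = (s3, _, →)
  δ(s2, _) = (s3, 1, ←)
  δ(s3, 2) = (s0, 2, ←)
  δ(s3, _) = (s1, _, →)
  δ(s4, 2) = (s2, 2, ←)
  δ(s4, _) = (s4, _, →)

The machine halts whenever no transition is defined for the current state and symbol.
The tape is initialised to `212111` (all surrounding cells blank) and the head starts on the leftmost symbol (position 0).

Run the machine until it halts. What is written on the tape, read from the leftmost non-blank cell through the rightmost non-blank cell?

1_12111

s0 | __[2]12111   read 2 → write _, move ←, go to s2
s2 | _[_]_12111   read _ → write 1, move ←, go to s3
s3 | [_]1_12111   read _ → write _, move →, go to s1
s1 | _[1]_12111   read 1 → write 1, move ·, go to s4
s4 | _[1]_12111
The non-blank tape span at halt is 1_12111.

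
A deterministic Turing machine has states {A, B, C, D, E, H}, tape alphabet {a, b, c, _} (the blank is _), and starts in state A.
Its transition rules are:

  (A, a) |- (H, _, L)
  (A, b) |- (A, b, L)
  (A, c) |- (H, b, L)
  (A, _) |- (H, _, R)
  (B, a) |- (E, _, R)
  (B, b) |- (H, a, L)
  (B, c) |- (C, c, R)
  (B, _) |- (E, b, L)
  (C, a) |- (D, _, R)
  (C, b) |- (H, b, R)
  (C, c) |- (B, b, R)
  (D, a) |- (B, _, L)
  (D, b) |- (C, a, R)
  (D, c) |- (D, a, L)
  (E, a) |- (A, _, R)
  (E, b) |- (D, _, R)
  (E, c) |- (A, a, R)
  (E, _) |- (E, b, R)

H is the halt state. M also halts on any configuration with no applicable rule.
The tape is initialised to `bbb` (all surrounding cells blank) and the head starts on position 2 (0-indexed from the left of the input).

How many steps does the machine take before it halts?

4

state=A head=2 tape=_bb[b]   (A,b)→(A,b,L)
state=A head=1 tape=_b[b]b   (A,b)→(A,b,L)
state=A head=0 tape=_[b]bb   (A,b)→(A,b,L)
state=A head=-1 tape=[_]bbb   (A,_)→(H,_,R)
state=H head=0 tape=_[b]bb
M halts after 4 transitions.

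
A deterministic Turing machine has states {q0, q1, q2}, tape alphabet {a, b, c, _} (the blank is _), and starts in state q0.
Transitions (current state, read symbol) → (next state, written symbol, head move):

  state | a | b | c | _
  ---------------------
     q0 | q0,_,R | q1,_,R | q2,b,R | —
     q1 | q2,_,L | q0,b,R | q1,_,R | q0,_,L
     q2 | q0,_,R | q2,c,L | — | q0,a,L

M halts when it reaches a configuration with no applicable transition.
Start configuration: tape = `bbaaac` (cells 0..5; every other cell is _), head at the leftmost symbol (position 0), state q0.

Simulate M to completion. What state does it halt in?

q0

state=q0 head=0 tape=[b]baaac_   (q0,b)→(q1,_,R)
state=q1 head=1 tape=_[b]aaac_   (q1,b)→(q0,b,R)
state=q0 head=2 tape=_b[a]aac_   (q0,a)→(q0,_,R)
state=q0 head=3 tape=_b_[a]ac_   (q0,a)→(q0,_,R)
state=q0 head=4 tape=_b__[a]c_   (q0,a)→(q0,_,R)
state=q0 head=5 tape=_b___[c]_   (q0,c)→(q2,b,R)
state=q2 head=6 tape=_b___b[_]   (q2,_)→(q0,a,L)
state=q0 head=5 tape=_b___[b]a   (q0,b)→(q1,_,R)
state=q1 head=6 tape=_b____[a]   (q1,a)→(q2,_,L)
state=q2 head=5 tape=_b___[_]_   (q2,_)→(q0,a,L)
state=q0 head=4 tape=_b__[_]a_
No transition is defined for (q0, _); M halts in state q0.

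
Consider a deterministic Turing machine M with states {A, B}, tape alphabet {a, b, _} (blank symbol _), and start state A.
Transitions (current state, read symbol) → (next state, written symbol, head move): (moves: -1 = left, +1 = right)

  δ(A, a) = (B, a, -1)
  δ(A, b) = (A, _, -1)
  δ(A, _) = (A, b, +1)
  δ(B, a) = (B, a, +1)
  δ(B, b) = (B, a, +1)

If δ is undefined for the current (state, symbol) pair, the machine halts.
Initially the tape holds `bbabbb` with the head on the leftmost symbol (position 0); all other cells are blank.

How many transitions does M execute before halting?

A | __[b]babbb_   read b → write _, move -1, go to A
A | _[_]_babbb_   read _ → write b, move +1, go to A
A | _b[_]babbb_   read _ → write b, move +1, go to A
A | _bb[b]abbb_   read b → write _, move -1, go to A
A | _b[b]_abbb_   read b → write _, move -1, go to A
A | _[b]__abbb_   read b → write _, move -1, go to A
A | [_]___abbb_   read _ → write b, move +1, go to A
A | b[_]__abbb_   read _ → write b, move +1, go to A
A | bb[_]_abbb_   read _ → write b, move +1, go to A
A | bbb[_]abbb_   read _ → write b, move +1, go to A
A | bbbb[a]bbb_   read a → write a, move -1, go to B
B | bbb[b]abbb_   read b → write a, move +1, go to B
B | bbba[a]bbb_   read a → write a, move +1, go to B
B | bbbaa[b]bb_   read b → write a, move +1, go to B
B | bbbaaa[b]b_   read b → write a, move +1, go to B
B | bbbaaaa[b]_   read b → write a, move +1, go to B
B | bbbaaaaa[_]
M halts after 16 transitions.

16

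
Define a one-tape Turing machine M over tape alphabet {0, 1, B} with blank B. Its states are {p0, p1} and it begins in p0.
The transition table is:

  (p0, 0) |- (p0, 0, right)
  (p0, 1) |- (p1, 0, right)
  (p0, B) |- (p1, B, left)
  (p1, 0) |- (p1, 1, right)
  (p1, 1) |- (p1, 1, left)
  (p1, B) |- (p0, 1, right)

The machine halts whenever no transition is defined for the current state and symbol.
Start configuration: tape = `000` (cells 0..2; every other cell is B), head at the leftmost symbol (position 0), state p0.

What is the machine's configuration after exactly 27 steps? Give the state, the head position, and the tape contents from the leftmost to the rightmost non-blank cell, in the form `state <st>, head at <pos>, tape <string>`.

p0 | BB[0]00BB   read 0 → write 0, move right, go to p0
p0 | BB0[0]0BB   read 0 → write 0, move right, go to p0
p0 | BB00[0]BB   read 0 → write 0, move right, go to p0
p0 | BB000[B]B   read B → write B, move left, go to p1
p1 | BB00[0]BB   read 0 → write 1, move right, go to p1
p1 | BB001[B]B   read B → write 1, move right, go to p0
p0 | BB0011[B]   read B → write B, move left, go to p1
p1 | BB001[1]B   read 1 → write 1, move left, go to p1
p1 | BB00[1]1B   read 1 → write 1, move left, go to p1
p1 | BB0[0]11B   read 0 → write 1, move right, go to p1
p1 | BB01[1]1B   read 1 → write 1, move left, go to p1
p1 | BB0[1]11B   read 1 → write 1, move left, go to p1
p1 | BB[0]111B   read 0 → write 1, move right, go to p1
p1 | BB1[1]11B   read 1 → write 1, move left, go to p1
p1 | BB[1]111B   read 1 → write 1, move left, go to p1
p1 | B[B]1111B   read B → write 1, move right, go to p0
p0 | B1[1]111B   read 1 → write 0, move right, go to p1
p1 | B10[1]11B   read 1 → write 1, move left, go to p1
p1 | B1[0]111B   read 0 → write 1, move right, go to p1
p1 | B11[1]11B   read 1 → write 1, move left, go to p1
p1 | B1[1]111B   read 1 → write 1, move left, go to p1
p1 | B[1]1111B   read 1 → write 1, move left, go to p1
p1 | [B]11111B   read B → write 1, move right, go to p0
p0 | 1[1]1111B   read 1 → write 0, move right, go to p1
p1 | 10[1]111B   read 1 → write 1, move left, go to p1
p1 | 1[0]1111B   read 0 → write 1, move right, go to p1
p1 | 11[1]111B   read 1 → write 1, move left, go to p1
p1 | 1[1]1111B
After 27 steps: state p1, head at -1, tape 111111.

state p1, head at -1, tape 111111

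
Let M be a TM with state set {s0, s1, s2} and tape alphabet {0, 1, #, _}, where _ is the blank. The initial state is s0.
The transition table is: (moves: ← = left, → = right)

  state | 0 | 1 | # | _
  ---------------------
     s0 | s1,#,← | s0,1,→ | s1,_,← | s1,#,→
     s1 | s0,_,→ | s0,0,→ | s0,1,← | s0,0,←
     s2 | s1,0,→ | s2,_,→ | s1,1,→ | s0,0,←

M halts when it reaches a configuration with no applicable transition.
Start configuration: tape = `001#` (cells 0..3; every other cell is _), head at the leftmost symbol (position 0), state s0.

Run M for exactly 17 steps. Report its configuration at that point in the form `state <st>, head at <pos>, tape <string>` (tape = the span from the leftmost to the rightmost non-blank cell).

state=s0 head=0 tape=____[0]01#   (s0,0)→(s1,#,←)
state=s1 head=-1 tape=___[_]#01#   (s1,_)→(s0,0,←)
state=s0 head=-2 tape=__[_]0#01#   (s0,_)→(s1,#,→)
state=s1 head=-1 tape=__#[0]#01#   (s1,0)→(s0,_,→)
state=s0 head=0 tape=__#_[#]01#   (s0,#)→(s1,_,←)
state=s1 head=-1 tape=__#[_]_01#   (s1,_)→(s0,0,←)
state=s0 head=-2 tape=__[#]0_01#   (s0,#)→(s1,_,←)
state=s1 head=-3 tape=_[_]_0_01#   (s1,_)→(s0,0,←)
state=s0 head=-4 tape=[_]0_0_01#   (s0,_)→(s1,#,→)
state=s1 head=-3 tape=#[0]_0_01#   (s1,0)→(s0,_,→)
state=s0 head=-2 tape=#_[_]0_01#   (s0,_)→(s1,#,→)
state=s1 head=-1 tape=#_#[0]_01#   (s1,0)→(s0,_,→)
state=s0 head=0 tape=#_#_[_]01#   (s0,_)→(s1,#,→)
state=s1 head=1 tape=#_#_#[0]1#   (s1,0)→(s0,_,→)
state=s0 head=2 tape=#_#_#_[1]#   (s0,1)→(s0,1,→)
state=s0 head=3 tape=#_#_#_1[#]   (s0,#)→(s1,_,←)
state=s1 head=2 tape=#_#_#_[1]_   (s1,1)→(s0,0,→)
state=s0 head=3 tape=#_#_#_0[_]
After 17 steps: state s0, head at 3, tape #_#_#_0.

state s0, head at 3, tape #_#_#_0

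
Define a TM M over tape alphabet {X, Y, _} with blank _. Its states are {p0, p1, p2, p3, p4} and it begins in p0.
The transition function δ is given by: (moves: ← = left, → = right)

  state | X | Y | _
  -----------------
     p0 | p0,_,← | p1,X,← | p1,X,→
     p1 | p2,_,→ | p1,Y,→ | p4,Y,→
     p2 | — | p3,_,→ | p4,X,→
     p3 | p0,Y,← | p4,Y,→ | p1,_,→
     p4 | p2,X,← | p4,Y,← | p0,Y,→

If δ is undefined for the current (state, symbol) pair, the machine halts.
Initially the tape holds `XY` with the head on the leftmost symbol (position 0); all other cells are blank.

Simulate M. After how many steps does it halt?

p0 | __[X]Y   read X → write _, move ←, go to p0
p0 | _[_]_Y   read _ → write X, move →, go to p1
p1 | _X[_]Y   read _ → write Y, move →, go to p4
p4 | _XY[Y]   read Y → write Y, move ←, go to p4
p4 | _X[Y]Y   read Y → write Y, move ←, go to p4
p4 | _[X]YY   read X → write X, move ←, go to p2
p2 | [_]XYY   read _ → write X, move →, go to p4
p4 | X[X]YY   read X → write X, move ←, go to p2
p2 | [X]XYY
M halts after 8 transitions.

8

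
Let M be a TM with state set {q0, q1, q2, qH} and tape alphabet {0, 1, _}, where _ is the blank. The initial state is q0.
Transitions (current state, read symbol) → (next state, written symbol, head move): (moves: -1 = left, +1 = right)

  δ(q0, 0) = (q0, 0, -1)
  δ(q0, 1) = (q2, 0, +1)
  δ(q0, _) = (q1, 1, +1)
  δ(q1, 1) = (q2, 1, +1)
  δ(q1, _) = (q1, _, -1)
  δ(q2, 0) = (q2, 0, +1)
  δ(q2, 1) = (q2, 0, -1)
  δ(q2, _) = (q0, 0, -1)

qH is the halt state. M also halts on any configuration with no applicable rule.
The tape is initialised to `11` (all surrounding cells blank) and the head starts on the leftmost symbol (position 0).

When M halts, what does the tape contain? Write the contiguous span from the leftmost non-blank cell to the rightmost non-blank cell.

state=q0 head=0 tape=_[1]1_   (q0,1)→(q2,0,+1)
state=q2 head=1 tape=_0[1]_   (q2,1)→(q2,0,-1)
state=q2 head=0 tape=_[0]0_   (q2,0)→(q2,0,+1)
state=q2 head=1 tape=_0[0]_   (q2,0)→(q2,0,+1)
state=q2 head=2 tape=_00[_]   (q2,_)→(q0,0,-1)
state=q0 head=1 tape=_0[0]0   (q0,0)→(q0,0,-1)
state=q0 head=0 tape=_[0]00   (q0,0)→(q0,0,-1)
state=q0 head=-1 tape=[_]000   (q0,_)→(q1,1,+1)
state=q1 head=0 tape=1[0]00
The non-blank tape span at halt is 1000.

1000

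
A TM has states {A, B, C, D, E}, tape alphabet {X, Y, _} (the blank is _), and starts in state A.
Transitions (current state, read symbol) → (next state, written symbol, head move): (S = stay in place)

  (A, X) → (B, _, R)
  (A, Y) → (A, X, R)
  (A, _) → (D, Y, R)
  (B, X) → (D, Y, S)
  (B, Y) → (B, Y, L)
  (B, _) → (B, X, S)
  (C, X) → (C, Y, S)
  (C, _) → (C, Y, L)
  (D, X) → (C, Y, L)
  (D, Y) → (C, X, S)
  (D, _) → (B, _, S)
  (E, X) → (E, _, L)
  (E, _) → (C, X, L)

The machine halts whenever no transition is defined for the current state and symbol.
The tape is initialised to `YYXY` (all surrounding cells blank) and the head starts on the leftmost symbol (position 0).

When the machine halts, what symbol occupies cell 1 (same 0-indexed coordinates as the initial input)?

A | [Y]YXY   read Y → write X, move R, go to A
A | X[Y]XY   read Y → write X, move R, go to A
A | XX[X]Y   read X → write _, move R, go to B
B | XX_[Y]   read Y → write Y, move L, go to B
B | XX[_]Y   read _ → write X, move S, go to B
B | XX[X]Y   read X → write Y, move S, go to D
D | XX[Y]Y   read Y → write X, move S, go to C
C | XX[X]Y   read X → write Y, move S, go to C
C | XX[Y]Y
Cell 1 holds X when M halts.

X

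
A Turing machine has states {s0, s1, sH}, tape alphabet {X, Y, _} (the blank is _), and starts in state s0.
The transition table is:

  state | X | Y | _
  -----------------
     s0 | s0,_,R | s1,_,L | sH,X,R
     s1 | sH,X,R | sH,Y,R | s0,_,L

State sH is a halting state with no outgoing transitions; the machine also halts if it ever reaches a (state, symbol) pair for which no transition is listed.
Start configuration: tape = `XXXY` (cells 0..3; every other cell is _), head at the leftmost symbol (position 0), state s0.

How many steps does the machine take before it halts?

6

state=s0 head=0 tape=[X]XXY   (s0,X)→(s0,_,R)
state=s0 head=1 tape=_[X]XY   (s0,X)→(s0,_,R)
state=s0 head=2 tape=__[X]Y   (s0,X)→(s0,_,R)
state=s0 head=3 tape=___[Y]   (s0,Y)→(s1,_,L)
state=s1 head=2 tape=__[_]_   (s1,_)→(s0,_,L)
state=s0 head=1 tape=_[_]__   (s0,_)→(sH,X,R)
state=sH head=2 tape=_X[_]_
M halts after 6 transitions.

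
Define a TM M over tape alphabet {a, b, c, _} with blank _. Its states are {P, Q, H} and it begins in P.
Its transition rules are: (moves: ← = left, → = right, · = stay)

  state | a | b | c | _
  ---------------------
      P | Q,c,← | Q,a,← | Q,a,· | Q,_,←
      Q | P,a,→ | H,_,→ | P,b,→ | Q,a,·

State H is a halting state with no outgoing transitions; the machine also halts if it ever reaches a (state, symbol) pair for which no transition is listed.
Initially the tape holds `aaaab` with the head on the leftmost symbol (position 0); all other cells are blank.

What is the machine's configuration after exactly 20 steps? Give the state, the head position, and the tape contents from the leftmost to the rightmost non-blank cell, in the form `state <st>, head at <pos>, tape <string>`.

state Q, head at 3, tape aaaaac

state=P head=0 tape=_[a]aaab   (P,a)→(Q,c,←)
state=Q head=-1 tape=[_]caaab   (Q,_)→(Q,a,·)
state=Q head=-1 tape=[a]caaab   (Q,a)→(P,a,→)
state=P head=0 tape=a[c]aaab   (P,c)→(Q,a,·)
state=Q head=0 tape=a[a]aaab   (Q,a)→(P,a,→)
state=P head=1 tape=aa[a]aab   (P,a)→(Q,c,←)
state=Q head=0 tape=a[a]caab   (Q,a)→(P,a,→)
state=P head=1 tape=aa[c]aab   (P,c)→(Q,a,·)
state=Q head=1 tape=aa[a]aab   (Q,a)→(P,a,→)
state=P head=2 tape=aaa[a]ab   (P,a)→(Q,c,←)
state=Q head=1 tape=aa[a]cab   (Q,a)→(P,a,→)
state=P head=2 tape=aaa[c]ab   (P,c)→(Q,a,·)
state=Q head=2 tape=aaa[a]ab   (Q,a)→(P,a,→)
state=P head=3 tape=aaaa[a]b   (P,a)→(Q,c,←)
state=Q head=2 tape=aaa[a]cb   (Q,a)→(P,a,→)
state=P head=3 tape=aaaa[c]b   (P,c)→(Q,a,·)
state=Q head=3 tape=aaaa[a]b   (Q,a)→(P,a,→)
state=P head=4 tape=aaaaa[b]   (P,b)→(Q,a,←)
state=Q head=3 tape=aaaa[a]a   (Q,a)→(P,a,→)
state=P head=4 tape=aaaaa[a]   (P,a)→(Q,c,←)
state=Q head=3 tape=aaaa[a]c
After 20 steps: state Q, head at 3, tape aaaaac.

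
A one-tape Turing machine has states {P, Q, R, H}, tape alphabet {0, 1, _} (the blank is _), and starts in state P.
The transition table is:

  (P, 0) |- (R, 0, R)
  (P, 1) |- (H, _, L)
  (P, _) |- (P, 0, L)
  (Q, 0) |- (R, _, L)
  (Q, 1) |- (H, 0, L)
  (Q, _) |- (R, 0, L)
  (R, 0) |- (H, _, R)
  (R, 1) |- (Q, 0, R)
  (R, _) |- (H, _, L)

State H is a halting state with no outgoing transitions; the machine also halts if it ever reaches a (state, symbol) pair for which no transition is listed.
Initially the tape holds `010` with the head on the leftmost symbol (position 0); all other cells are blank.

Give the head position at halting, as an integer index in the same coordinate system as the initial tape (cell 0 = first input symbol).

2

P | [0]10   read 0 → write 0, move R, go to R
R | 0[1]0   read 1 → write 0, move R, go to Q
Q | 00[0]   read 0 → write _, move L, go to R
R | 0[0]_   read 0 → write _, move R, go to H
H | 0_[_]
At halt the head is at cell 2.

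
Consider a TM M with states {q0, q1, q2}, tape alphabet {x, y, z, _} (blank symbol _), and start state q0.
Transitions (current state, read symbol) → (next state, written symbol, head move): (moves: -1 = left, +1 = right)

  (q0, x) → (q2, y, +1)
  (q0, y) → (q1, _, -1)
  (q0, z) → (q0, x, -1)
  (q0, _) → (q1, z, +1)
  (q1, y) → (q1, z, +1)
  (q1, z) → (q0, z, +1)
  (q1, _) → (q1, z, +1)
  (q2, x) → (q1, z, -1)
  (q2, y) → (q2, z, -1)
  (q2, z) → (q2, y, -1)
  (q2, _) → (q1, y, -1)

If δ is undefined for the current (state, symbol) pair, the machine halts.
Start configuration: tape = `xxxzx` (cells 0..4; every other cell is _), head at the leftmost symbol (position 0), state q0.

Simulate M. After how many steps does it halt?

q0 | __[x]xxzx   read x → write y, move +1, go to q2
q2 | __y[x]xzx   read x → write z, move -1, go to q1
q1 | __[y]zxzx   read y → write z, move +1, go to q1
q1 | __z[z]xzx   read z → write z, move +1, go to q0
q0 | __zz[x]zx   read x → write y, move +1, go to q2
q2 | __zzy[z]x   read z → write y, move -1, go to q2
q2 | __zz[y]yx   read y → write z, move -1, go to q2
q2 | __z[z]zyx   read z → write y, move -1, go to q2
q2 | __[z]yzyx   read z → write y, move -1, go to q2
q2 | _[_]yyzyx   read _ → write y, move -1, go to q1
q1 | [_]yyyzyx   read _ → write z, move +1, go to q1
q1 | z[y]yyzyx   read y → write z, move +1, go to q1
q1 | zz[y]yzyx   read y → write z, move +1, go to q1
q1 | zzz[y]zyx   read y → write z, move +1, go to q1
q1 | zzzz[z]yx   read z → write z, move +1, go to q0
q0 | zzzzz[y]x   read y → write _, move -1, go to q1
q1 | zzzz[z]_x   read z → write z, move +1, go to q0
q0 | zzzzz[_]x   read _ → write z, move +1, go to q1
q1 | zzzzzz[x]
M halts after 18 transitions.

18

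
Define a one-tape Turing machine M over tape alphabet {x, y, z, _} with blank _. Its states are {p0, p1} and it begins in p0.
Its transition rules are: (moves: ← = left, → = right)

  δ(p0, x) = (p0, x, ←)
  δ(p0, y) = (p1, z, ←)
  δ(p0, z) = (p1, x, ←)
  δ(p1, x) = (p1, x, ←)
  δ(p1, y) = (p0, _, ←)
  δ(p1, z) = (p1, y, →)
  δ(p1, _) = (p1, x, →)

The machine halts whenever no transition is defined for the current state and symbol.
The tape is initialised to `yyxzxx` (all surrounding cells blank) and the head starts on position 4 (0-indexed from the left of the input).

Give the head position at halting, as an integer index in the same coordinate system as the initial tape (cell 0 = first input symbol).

-2

p0 | __yyxz[x]x   read x → write x, move ←, go to p0
p0 | __yyx[z]xx   read z → write x, move ←, go to p1
p1 | __yy[x]xxx   read x → write x, move ←, go to p1
p1 | __y[y]xxxx   read y → write _, move ←, go to p0
p0 | __[y]_xxxx   read y → write z, move ←, go to p1
p1 | _[_]z_xxxx   read _ → write x, move →, go to p1
p1 | _x[z]_xxxx   read z → write y, move →, go to p1
p1 | _xy[_]xxxx   read _ → write x, move →, go to p1
p1 | _xyx[x]xxx   read x → write x, move ←, go to p1
p1 | _xy[x]xxxx   read x → write x, move ←, go to p1
p1 | _x[y]xxxxx   read y → write _, move ←, go to p0
p0 | _[x]_xxxxx   read x → write x, move ←, go to p0
p0 | [_]x_xxxxx
At halt the head is at cell -2.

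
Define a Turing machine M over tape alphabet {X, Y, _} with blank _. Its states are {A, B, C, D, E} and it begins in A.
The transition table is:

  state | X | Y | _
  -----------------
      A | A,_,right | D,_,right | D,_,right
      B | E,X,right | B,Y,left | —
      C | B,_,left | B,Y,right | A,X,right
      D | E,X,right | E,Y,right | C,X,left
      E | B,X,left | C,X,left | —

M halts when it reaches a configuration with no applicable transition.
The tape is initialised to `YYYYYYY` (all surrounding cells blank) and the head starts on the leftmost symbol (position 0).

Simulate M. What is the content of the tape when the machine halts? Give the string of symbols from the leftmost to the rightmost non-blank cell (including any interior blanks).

A | [Y]YYYYYY   read Y → write _, move right, go to D
D | _[Y]YYYYY   read Y → write Y, move right, go to E
E | _Y[Y]YYYY   read Y → write X, move left, go to C
C | _[Y]XYYYY   read Y → write Y, move right, go to B
B | _Y[X]YYYY   read X → write X, move right, go to E
E | _YX[Y]YYY   read Y → write X, move left, go to C
C | _Y[X]XYYY   read X → write _, move left, go to B
B | _[Y]_XYYY   read Y → write Y, move left, go to B
B | [_]Y_XYYY
The non-blank tape span at halt is Y_XYYY.

Y_XYYY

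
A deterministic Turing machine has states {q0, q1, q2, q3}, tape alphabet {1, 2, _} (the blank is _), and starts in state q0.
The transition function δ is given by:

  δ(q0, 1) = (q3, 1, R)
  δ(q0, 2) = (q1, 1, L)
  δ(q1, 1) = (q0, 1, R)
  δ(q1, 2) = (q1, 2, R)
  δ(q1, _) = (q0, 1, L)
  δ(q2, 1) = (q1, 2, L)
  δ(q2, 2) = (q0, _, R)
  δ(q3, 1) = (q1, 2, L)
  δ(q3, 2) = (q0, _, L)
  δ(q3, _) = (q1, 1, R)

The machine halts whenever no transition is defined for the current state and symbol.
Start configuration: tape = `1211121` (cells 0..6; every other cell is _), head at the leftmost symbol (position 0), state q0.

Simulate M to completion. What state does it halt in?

q0

state=q0 head=0 tape=[1]211121_   (q0,1)→(q3,1,R)
state=q3 head=1 tape=1[2]11121_   (q3,2)→(q0,_,L)
state=q0 head=0 tape=[1]_11121_   (q0,1)→(q3,1,R)
state=q3 head=1 tape=1[_]11121_   (q3,_)→(q1,1,R)
state=q1 head=2 tape=11[1]1121_   (q1,1)→(q0,1,R)
state=q0 head=3 tape=111[1]121_   (q0,1)→(q3,1,R)
state=q3 head=4 tape=1111[1]21_   (q3,1)→(q1,2,L)
state=q1 head=3 tape=111[1]221_   (q1,1)→(q0,1,R)
state=q0 head=4 tape=1111[2]21_   (q0,2)→(q1,1,L)
state=q1 head=3 tape=111[1]121_   (q1,1)→(q0,1,R)
state=q0 head=4 tape=1111[1]21_   (q0,1)→(q3,1,R)
state=q3 head=5 tape=11111[2]1_   (q3,2)→(q0,_,L)
state=q0 head=4 tape=1111[1]_1_   (q0,1)→(q3,1,R)
state=q3 head=5 tape=11111[_]1_   (q3,_)→(q1,1,R)
state=q1 head=6 tape=111111[1]_   (q1,1)→(q0,1,R)
state=q0 head=7 tape=1111111[_]
No transition is defined for (q0, _); M halts in state q0.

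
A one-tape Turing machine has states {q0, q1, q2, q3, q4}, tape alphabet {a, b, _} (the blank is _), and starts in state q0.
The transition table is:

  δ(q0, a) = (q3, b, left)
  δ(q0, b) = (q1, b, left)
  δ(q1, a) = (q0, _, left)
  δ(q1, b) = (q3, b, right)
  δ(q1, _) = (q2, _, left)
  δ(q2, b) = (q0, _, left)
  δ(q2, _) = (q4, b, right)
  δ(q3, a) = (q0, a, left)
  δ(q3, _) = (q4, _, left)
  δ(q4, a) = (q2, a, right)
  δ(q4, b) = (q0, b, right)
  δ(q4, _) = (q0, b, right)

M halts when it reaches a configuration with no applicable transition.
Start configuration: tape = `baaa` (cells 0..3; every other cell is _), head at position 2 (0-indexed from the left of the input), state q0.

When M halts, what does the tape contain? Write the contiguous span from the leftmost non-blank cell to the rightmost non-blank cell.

bbbaba

q0 | __ba[a]a   read a → write b, move left, go to q3
q3 | __b[a]ba   read a → write a, move left, go to q0
q0 | __[b]aba   read b → write b, move left, go to q1
q1 | _[_]baba   read _ → write _, move left, go to q2
q2 | [_]_baba   read _ → write b, move right, go to q4
q4 | b[_]baba   read _ → write b, move right, go to q0
q0 | bb[b]aba   read b → write b, move left, go to q1
q1 | b[b]baba   read b → write b, move right, go to q3
q3 | bb[b]aba
The non-blank tape span at halt is bbbaba.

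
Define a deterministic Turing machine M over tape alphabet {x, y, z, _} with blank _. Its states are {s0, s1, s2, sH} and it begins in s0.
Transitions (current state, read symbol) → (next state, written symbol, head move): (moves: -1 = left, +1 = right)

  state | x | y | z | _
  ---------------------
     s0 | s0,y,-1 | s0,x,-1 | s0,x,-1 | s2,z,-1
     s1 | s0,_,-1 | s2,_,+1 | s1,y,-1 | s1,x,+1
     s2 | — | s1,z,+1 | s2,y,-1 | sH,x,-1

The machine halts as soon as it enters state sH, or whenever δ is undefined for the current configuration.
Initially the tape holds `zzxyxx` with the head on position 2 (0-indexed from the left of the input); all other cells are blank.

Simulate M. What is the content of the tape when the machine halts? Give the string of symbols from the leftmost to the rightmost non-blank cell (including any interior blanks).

state=s0 head=2 tape=___zz[x]yxx   (s0,x)→(s0,y,-1)
state=s0 head=1 tape=___z[z]yyxx   (s0,z)→(s0,x,-1)
state=s0 head=0 tape=___[z]xyyxx   (s0,z)→(s0,x,-1)
state=s0 head=-1 tape=__[_]xxyyxx   (s0,_)→(s2,z,-1)
state=s2 head=-2 tape=_[_]zxxyyxx   (s2,_)→(sH,x,-1)
state=sH head=-3 tape=[_]xzxxyyxx
The non-blank tape span at halt is xzxxyyxx.

xzxxyyxx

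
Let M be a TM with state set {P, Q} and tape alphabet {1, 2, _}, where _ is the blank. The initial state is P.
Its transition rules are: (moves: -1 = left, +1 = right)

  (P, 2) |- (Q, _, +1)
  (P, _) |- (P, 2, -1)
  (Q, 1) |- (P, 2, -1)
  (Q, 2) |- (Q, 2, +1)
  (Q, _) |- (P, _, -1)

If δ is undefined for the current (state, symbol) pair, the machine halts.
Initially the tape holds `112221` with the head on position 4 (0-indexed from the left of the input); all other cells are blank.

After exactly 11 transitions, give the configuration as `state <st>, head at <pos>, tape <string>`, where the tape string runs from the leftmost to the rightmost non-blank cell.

state=P head=4 tape=1122[2]1_   (P,2)→(Q,_,+1)
state=Q head=5 tape=1122_[1]_   (Q,1)→(P,2,-1)
state=P head=4 tape=1122[_]2_   (P,_)→(P,2,-1)
state=P head=3 tape=112[2]22_   (P,2)→(Q,_,+1)
state=Q head=4 tape=112_[2]2_   (Q,2)→(Q,2,+1)
state=Q head=5 tape=112_2[2]_   (Q,2)→(Q,2,+1)
state=Q head=6 tape=112_22[_]   (Q,_)→(P,_,-1)
state=P head=5 tape=112_2[2]_   (P,2)→(Q,_,+1)
state=Q head=6 tape=112_2_[_]   (Q,_)→(P,_,-1)
state=P head=5 tape=112_2[_]_   (P,_)→(P,2,-1)
state=P head=4 tape=112_[2]2_   (P,2)→(Q,_,+1)
state=Q head=5 tape=112__[2]_
After 11 steps: state Q, head at 5, tape 112__2.

state Q, head at 5, tape 112__2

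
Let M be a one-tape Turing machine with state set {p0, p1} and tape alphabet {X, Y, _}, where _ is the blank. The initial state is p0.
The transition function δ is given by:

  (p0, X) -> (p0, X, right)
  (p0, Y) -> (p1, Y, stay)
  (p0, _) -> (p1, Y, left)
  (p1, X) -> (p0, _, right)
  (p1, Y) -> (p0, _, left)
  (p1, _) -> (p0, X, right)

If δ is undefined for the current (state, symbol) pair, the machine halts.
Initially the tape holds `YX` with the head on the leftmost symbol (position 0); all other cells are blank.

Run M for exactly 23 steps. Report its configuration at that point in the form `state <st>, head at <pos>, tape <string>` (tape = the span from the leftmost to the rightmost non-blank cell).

p0 | ____[Y]X   read Y → write Y, move stay, go to p1
p1 | ____[Y]X   read Y → write _, move left, go to p0
p0 | ___[_]_X   read _ → write Y, move left, go to p1
p1 | __[_]Y_X   read _ → write X, move right, go to p0
p0 | __X[Y]_X   read Y → write Y, move stay, go to p1
p1 | __X[Y]_X   read Y → write _, move left, go to p0
p0 | __[X]__X   read X → write X, move right, go to p0
p0 | __X[_]_X   read _ → write Y, move left, go to p1
p1 | __[X]Y_X   read X → write _, move right, go to p0
p0 | ___[Y]_X   read Y → write Y, move stay, go to p1
p1 | ___[Y]_X   read Y → write _, move left, go to p0
p0 | __[_]__X   read _ → write Y, move left, go to p1
p1 | _[_]Y__X   read _ → write X, move right, go to p0
p0 | _X[Y]__X   read Y → write Y, move stay, go to p1
p1 | _X[Y]__X   read Y → write _, move left, go to p0
p0 | _[X]___X   read X → write X, move right, go to p0
p0 | _X[_]__X   read _ → write Y, move left, go to p1
p1 | _[X]Y__X   read X → write _, move right, go to p0
p0 | __[Y]__X   read Y → write Y, move stay, go to p1
p1 | __[Y]__X   read Y → write _, move left, go to p0
p0 | _[_]___X   read _ → write Y, move left, go to p1
p1 | [_]Y___X   read _ → write X, move right, go to p0
p0 | X[Y]___X   read Y → write Y, move stay, go to p1
p1 | X[Y]___X
After 23 steps: state p1, head at -3, tape XY___X.

state p1, head at -3, tape XY___X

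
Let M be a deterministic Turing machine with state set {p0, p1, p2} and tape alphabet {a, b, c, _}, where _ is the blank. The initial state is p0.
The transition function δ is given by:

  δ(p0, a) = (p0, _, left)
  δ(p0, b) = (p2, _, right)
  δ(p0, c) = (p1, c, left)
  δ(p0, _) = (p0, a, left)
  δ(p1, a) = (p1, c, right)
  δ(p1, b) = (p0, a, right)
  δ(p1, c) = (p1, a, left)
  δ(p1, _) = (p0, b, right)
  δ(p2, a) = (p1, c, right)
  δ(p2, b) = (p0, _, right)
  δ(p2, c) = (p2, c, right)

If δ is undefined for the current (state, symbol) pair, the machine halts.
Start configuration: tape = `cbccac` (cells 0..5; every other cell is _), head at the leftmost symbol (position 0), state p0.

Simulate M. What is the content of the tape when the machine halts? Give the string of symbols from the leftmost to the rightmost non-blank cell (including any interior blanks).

state=p0 head=0 tape=__[c]bccac   (p0,c)→(p1,c,left)
state=p1 head=-1 tape=_[_]cbccac   (p1,_)→(p0,b,right)
state=p0 head=0 tape=_b[c]bccac   (p0,c)→(p1,c,left)
state=p1 head=-1 tape=_[b]cbccac   (p1,b)→(p0,a,right)
state=p0 head=0 tape=_a[c]bccac   (p0,c)→(p1,c,left)
state=p1 head=-1 tape=_[a]cbccac   (p1,a)→(p1,c,right)
state=p1 head=0 tape=_c[c]bccac   (p1,c)→(p1,a,left)
state=p1 head=-1 tape=_[c]abccac   (p1,c)→(p1,a,left)
state=p1 head=-2 tape=[_]aabccac   (p1,_)→(p0,b,right)
state=p0 head=-1 tape=b[a]abccac   (p0,a)→(p0,_,left)
state=p0 head=-2 tape=[b]_abccac   (p0,b)→(p2,_,right)
state=p2 head=-1 tape=_[_]abccac
The non-blank tape span at halt is abccac.

abccac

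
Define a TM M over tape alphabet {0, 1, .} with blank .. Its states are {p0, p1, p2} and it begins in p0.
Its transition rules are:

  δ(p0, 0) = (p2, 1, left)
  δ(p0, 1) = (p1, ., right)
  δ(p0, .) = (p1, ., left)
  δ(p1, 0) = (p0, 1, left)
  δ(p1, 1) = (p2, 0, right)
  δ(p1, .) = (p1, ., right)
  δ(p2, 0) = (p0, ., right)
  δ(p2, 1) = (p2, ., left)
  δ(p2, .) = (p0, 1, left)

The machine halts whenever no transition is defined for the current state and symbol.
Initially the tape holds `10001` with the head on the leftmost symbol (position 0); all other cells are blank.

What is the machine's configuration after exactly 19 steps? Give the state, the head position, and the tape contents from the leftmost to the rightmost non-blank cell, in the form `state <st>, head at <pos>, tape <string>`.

state=p0 head=0 tape=..[1]0001   (p0,1)→(p1,.,right)
state=p1 head=1 tape=...[0]001   (p1,0)→(p0,1,left)
state=p0 head=0 tape=..[.]1001   (p0,.)→(p1,.,left)
state=p1 head=-1 tape=.[.].1001   (p1,.)→(p1,.,right)
state=p1 head=0 tape=..[.]1001   (p1,.)→(p1,.,right)
state=p1 head=1 tape=...[1]001   (p1,1)→(p2,0,right)
state=p2 head=2 tape=...0[0]01   (p2,0)→(p0,.,right)
state=p0 head=3 tape=...0.[0]1   (p0,0)→(p2,1,left)
state=p2 head=2 tape=...0[.]11   (p2,.)→(p0,1,left)
state=p0 head=1 tape=...[0]111   (p0,0)→(p2,1,left)
state=p2 head=0 tape=..[.]1111   (p2,.)→(p0,1,left)
state=p0 head=-1 tape=.[.]11111   (p0,.)→(p1,.,left)
state=p1 head=-2 tape=[.].11111   (p1,.)→(p1,.,right)
state=p1 head=-1 tape=.[.]11111   (p1,.)→(p1,.,right)
state=p1 head=0 tape=..[1]1111   (p1,1)→(p2,0,right)
state=p2 head=1 tape=..0[1]111   (p2,1)→(p2,.,left)
state=p2 head=0 tape=..[0].111   (p2,0)→(p0,.,right)
state=p0 head=1 tape=...[.]111   (p0,.)→(p1,.,left)
state=p1 head=0 tape=..[.].111   (p1,.)→(p1,.,right)
state=p1 head=1 tape=...[.]111
After 19 steps: state p1, head at 1, tape 111.

state p1, head at 1, tape 111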